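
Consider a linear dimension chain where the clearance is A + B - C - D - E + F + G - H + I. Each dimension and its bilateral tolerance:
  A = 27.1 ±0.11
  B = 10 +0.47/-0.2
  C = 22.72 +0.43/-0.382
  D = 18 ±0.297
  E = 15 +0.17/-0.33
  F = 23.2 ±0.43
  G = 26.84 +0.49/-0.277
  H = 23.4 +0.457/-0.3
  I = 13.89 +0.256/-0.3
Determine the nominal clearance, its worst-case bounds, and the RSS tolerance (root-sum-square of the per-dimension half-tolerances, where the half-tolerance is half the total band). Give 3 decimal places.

nominal=21.910 wc=[19.239,24.975] rss=0.996

Stack each dimension's contribution:
  +A: nom +27.100 → Σnom=27.100; wc +0.110/-0.110 → slack +0.110/-0.110; half-tol=0.110, Σhalf²=0.012100
  +B: nom +10.000 → Σnom=37.100; wc +0.470/-0.200 → slack +0.580/-0.310; half-tol=0.335, Σhalf²=0.124325
  -C: nom -22.720 → Σnom=14.380; wc +0.382/-0.430 → slack +0.962/-0.740; half-tol=0.406, Σhalf²=0.289161
  -D: nom -18.000 → Σnom=-3.620; wc +0.297/-0.297 → slack +1.259/-1.037; half-tol=0.297, Σhalf²=0.377370
  -E: nom -15.000 → Σnom=-18.620; wc +0.330/-0.170 → slack +1.589/-1.207; half-tol=0.250, Σhalf²=0.439870
  +F: nom +23.200 → Σnom=4.580; wc +0.430/-0.430 → slack +2.019/-1.637; half-tol=0.430, Σhalf²=0.624770
  +G: nom +26.840 → Σnom=31.420; wc +0.490/-0.277 → slack +2.509/-1.914; half-tol=0.384, Σhalf²=0.771842
  -H: nom -23.400 → Σnom=8.020; wc +0.300/-0.457 → slack +2.809/-2.371; half-tol=0.379, Σhalf²=0.915104
  +I: nom +13.890 → Σnom=21.910; wc +0.256/-0.300 → slack +3.065/-2.671; half-tol=0.278, Σhalf²=0.992389
Nominal = 21.910. Worst-case = [21.910 - 2.671, 21.910 + 3.065] = [19.239, 24.975]. RSS = √0.992389 = 0.996.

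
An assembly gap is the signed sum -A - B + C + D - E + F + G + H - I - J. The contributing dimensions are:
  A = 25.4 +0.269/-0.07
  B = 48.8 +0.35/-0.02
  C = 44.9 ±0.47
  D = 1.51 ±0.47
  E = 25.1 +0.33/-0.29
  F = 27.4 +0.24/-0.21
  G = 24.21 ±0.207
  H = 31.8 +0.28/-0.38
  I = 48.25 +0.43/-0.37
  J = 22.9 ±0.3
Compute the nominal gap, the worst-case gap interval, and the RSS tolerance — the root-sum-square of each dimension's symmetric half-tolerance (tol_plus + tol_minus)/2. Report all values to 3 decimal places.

nominal=-40.630 wc=[-44.046,-37.913] rss=1.026

Stack each dimension's contribution:
  -A: nom -25.400 → Σnom=-25.400; wc +0.070/-0.269 → slack +0.070/-0.269; half-tol=0.170, Σhalf²=0.028730
  -B: nom -48.800 → Σnom=-74.200; wc +0.020/-0.350 → slack +0.090/-0.619; half-tol=0.185, Σhalf²=0.062955
  +C: nom +44.900 → Σnom=-29.300; wc +0.470/-0.470 → slack +0.560/-1.089; half-tol=0.470, Σhalf²=0.283855
  +D: nom +1.510 → Σnom=-27.790; wc +0.470/-0.470 → slack +1.030/-1.559; half-tol=0.470, Σhalf²=0.504755
  -E: nom -25.100 → Σnom=-52.890; wc +0.290/-0.330 → slack +1.320/-1.889; half-tol=0.310, Σhalf²=0.600855
  +F: nom +27.400 → Σnom=-25.490; wc +0.240/-0.210 → slack +1.560/-2.099; half-tol=0.225, Σhalf²=0.651480
  +G: nom +24.210 → Σnom=-1.280; wc +0.207/-0.207 → slack +1.767/-2.306; half-tol=0.207, Σhalf²=0.694329
  +H: nom +31.800 → Σnom=30.520; wc +0.280/-0.380 → slack +2.047/-2.686; half-tol=0.330, Σhalf²=0.803229
  -I: nom -48.250 → Σnom=-17.730; wc +0.370/-0.430 → slack +2.417/-3.116; half-tol=0.400, Σhalf²=0.963229
  -J: nom -22.900 → Σnom=-40.630; wc +0.300/-0.300 → slack +2.717/-3.416; half-tol=0.300, Σhalf²=1.053229
Nominal = -40.630. Worst-case = [-40.630 - 3.416, -40.630 + 2.717] = [-44.046, -37.913]. RSS = √1.053229 = 1.026.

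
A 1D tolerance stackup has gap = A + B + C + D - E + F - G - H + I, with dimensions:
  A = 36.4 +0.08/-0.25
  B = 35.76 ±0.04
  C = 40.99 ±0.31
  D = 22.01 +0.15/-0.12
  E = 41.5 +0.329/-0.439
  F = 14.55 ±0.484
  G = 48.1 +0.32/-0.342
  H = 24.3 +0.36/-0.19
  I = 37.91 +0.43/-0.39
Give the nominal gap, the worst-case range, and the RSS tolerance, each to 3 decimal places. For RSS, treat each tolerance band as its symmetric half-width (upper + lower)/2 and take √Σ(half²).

Stack each dimension's contribution:
  +A: nom +36.400 → Σnom=36.400; wc +0.080/-0.250 → slack +0.080/-0.250; half-tol=0.165, Σhalf²=0.027225
  +B: nom +35.760 → Σnom=72.160; wc +0.040/-0.040 → slack +0.120/-0.290; half-tol=0.040, Σhalf²=0.028825
  +C: nom +40.990 → Σnom=113.150; wc +0.310/-0.310 → slack +0.430/-0.600; half-tol=0.310, Σhalf²=0.124925
  +D: nom +22.010 → Σnom=135.160; wc +0.150/-0.120 → slack +0.580/-0.720; half-tol=0.135, Σhalf²=0.143150
  -E: nom -41.500 → Σnom=93.660; wc +0.439/-0.329 → slack +1.019/-1.049; half-tol=0.384, Σhalf²=0.290606
  +F: nom +14.550 → Σnom=108.210; wc +0.484/-0.484 → slack +1.503/-1.533; half-tol=0.484, Σhalf²=0.524862
  -G: nom -48.100 → Σnom=60.110; wc +0.342/-0.320 → slack +1.845/-1.853; half-tol=0.331, Σhalf²=0.634423
  -H: nom -24.300 → Σnom=35.810; wc +0.190/-0.360 → slack +2.035/-2.213; half-tol=0.275, Σhalf²=0.710048
  +I: nom +37.910 → Σnom=73.720; wc +0.430/-0.390 → slack +2.465/-2.603; half-tol=0.410, Σhalf²=0.878148
Nominal = 73.720. Worst-case = [73.720 - 2.603, 73.720 + 2.465] = [71.117, 76.185]. RSS = √0.878148 = 0.937.

nominal=73.720 wc=[71.117,76.185] rss=0.937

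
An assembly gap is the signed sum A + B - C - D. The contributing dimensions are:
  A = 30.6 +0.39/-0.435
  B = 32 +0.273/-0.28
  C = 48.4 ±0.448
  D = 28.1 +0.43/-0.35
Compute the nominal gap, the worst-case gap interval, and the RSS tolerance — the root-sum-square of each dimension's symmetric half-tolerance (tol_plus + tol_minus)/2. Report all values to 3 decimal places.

nominal=-13.900 wc=[-15.493,-12.439] rss=0.774

Stack each dimension's contribution:
  +A: nom +30.600 → Σnom=30.600; wc +0.390/-0.435 → slack +0.390/-0.435; half-tol=0.412, Σhalf²=0.170156
  +B: nom +32.000 → Σnom=62.600; wc +0.273/-0.280 → slack +0.663/-0.715; half-tol=0.277, Σhalf²=0.246609
  -C: nom -48.400 → Σnom=14.200; wc +0.448/-0.448 → slack +1.111/-1.163; half-tol=0.448, Σhalf²=0.447313
  -D: nom -28.100 → Σnom=-13.900; wc +0.350/-0.430 → slack +1.461/-1.593; half-tol=0.390, Σhalf²=0.599413
Nominal = -13.900. Worst-case = [-13.900 - 1.593, -13.900 + 1.461] = [-15.493, -12.439]. RSS = √0.599413 = 0.774.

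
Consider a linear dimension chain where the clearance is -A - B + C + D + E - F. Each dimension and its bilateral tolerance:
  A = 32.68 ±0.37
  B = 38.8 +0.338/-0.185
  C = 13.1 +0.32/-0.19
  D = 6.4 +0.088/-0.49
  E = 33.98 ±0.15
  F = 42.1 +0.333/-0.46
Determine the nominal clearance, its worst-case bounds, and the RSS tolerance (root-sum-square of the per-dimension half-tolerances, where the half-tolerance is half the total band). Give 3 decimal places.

Stack each dimension's contribution:
  -A: nom -32.680 → Σnom=-32.680; wc +0.370/-0.370 → slack +0.370/-0.370; half-tol=0.370, Σhalf²=0.136900
  -B: nom -38.800 → Σnom=-71.480; wc +0.185/-0.338 → slack +0.555/-0.708; half-tol=0.262, Σhalf²=0.205282
  +C: nom +13.100 → Σnom=-58.380; wc +0.320/-0.190 → slack +0.875/-0.898; half-tol=0.255, Σhalf²=0.270307
  +D: nom +6.400 → Σnom=-51.980; wc +0.088/-0.490 → slack +0.963/-1.388; half-tol=0.289, Σhalf²=0.353828
  +E: nom +33.980 → Σnom=-18.000; wc +0.150/-0.150 → slack +1.113/-1.538; half-tol=0.150, Σhalf²=0.376328
  -F: nom -42.100 → Σnom=-60.100; wc +0.460/-0.333 → slack +1.573/-1.871; half-tol=0.397, Σhalf²=0.533540
Nominal = -60.100. Worst-case = [-60.100 - 1.871, -60.100 + 1.573] = [-61.971, -58.527]. RSS = √0.533540 = 0.730.

nominal=-60.100 wc=[-61.971,-58.527] rss=0.730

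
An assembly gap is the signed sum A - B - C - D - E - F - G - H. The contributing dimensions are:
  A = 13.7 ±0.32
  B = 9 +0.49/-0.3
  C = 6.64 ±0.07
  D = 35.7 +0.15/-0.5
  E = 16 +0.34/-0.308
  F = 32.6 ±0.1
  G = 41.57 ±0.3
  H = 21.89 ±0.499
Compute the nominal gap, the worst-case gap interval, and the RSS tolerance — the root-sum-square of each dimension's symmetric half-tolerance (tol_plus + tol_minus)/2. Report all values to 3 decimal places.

nominal=-149.700 wc=[-151.969,-147.303] rss=0.907

Stack each dimension's contribution:
  +A: nom +13.700 → Σnom=13.700; wc +0.320/-0.320 → slack +0.320/-0.320; half-tol=0.320, Σhalf²=0.102400
  -B: nom -9.000 → Σnom=4.700; wc +0.300/-0.490 → slack +0.620/-0.810; half-tol=0.395, Σhalf²=0.258425
  -C: nom -6.640 → Σnom=-1.940; wc +0.070/-0.070 → slack +0.690/-0.880; half-tol=0.070, Σhalf²=0.263325
  -D: nom -35.700 → Σnom=-37.640; wc +0.500/-0.150 → slack +1.190/-1.030; half-tol=0.325, Σhalf²=0.368950
  -E: nom -16.000 → Σnom=-53.640; wc +0.308/-0.340 → slack +1.498/-1.370; half-tol=0.324, Σhalf²=0.473926
  -F: nom -32.600 → Σnom=-86.240; wc +0.100/-0.100 → slack +1.598/-1.470; half-tol=0.100, Σhalf²=0.483926
  -G: nom -41.570 → Σnom=-127.810; wc +0.300/-0.300 → slack +1.898/-1.770; half-tol=0.300, Σhalf²=0.573926
  -H: nom -21.890 → Σnom=-149.700; wc +0.499/-0.499 → slack +2.397/-2.269; half-tol=0.499, Σhalf²=0.822927
Nominal = -149.700. Worst-case = [-149.700 - 2.269, -149.700 + 2.397] = [-151.969, -147.303]. RSS = √0.822927 = 0.907.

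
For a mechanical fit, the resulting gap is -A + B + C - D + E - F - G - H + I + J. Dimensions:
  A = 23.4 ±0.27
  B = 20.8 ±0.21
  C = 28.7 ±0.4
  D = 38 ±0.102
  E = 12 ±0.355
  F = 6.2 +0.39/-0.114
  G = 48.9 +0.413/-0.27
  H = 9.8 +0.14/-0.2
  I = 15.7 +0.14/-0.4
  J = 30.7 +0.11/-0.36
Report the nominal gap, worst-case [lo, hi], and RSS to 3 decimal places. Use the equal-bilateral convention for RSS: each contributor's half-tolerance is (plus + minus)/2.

Stack each dimension's contribution:
  -A: nom -23.400 → Σnom=-23.400; wc +0.270/-0.270 → slack +0.270/-0.270; half-tol=0.270, Σhalf²=0.072900
  +B: nom +20.800 → Σnom=-2.600; wc +0.210/-0.210 → slack +0.480/-0.480; half-tol=0.210, Σhalf²=0.117000
  +C: nom +28.700 → Σnom=26.100; wc +0.400/-0.400 → slack +0.880/-0.880; half-tol=0.400, Σhalf²=0.277000
  -D: nom -38.000 → Σnom=-11.900; wc +0.102/-0.102 → slack +0.982/-0.982; half-tol=0.102, Σhalf²=0.287404
  +E: nom +12.000 → Σnom=0.100; wc +0.355/-0.355 → slack +1.337/-1.337; half-tol=0.355, Σhalf²=0.413429
  -F: nom -6.200 → Σnom=-6.100; wc +0.114/-0.390 → slack +1.451/-1.727; half-tol=0.252, Σhalf²=0.476933
  -G: nom -48.900 → Σnom=-55.000; wc +0.270/-0.413 → slack +1.721/-2.140; half-tol=0.342, Σhalf²=0.593555
  -H: nom -9.800 → Σnom=-64.800; wc +0.200/-0.140 → slack +1.921/-2.280; half-tol=0.170, Σhalf²=0.622455
  +I: nom +15.700 → Σnom=-49.100; wc +0.140/-0.400 → slack +2.061/-2.680; half-tol=0.270, Σhalf²=0.695355
  +J: nom +30.700 → Σnom=-18.400; wc +0.110/-0.360 → slack +2.171/-3.040; half-tol=0.235, Σhalf²=0.750580
Nominal = -18.400. Worst-case = [-18.400 - 3.040, -18.400 + 2.171] = [-21.440, -16.229]. RSS = √0.750580 = 0.866.

nominal=-18.400 wc=[-21.440,-16.229] rss=0.866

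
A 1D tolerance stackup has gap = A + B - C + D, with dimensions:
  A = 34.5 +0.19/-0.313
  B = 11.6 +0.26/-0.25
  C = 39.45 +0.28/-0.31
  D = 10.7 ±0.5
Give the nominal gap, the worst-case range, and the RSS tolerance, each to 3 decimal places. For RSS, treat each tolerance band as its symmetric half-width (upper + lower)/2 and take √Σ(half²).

nominal=17.350 wc=[16.007,18.610] rss=0.682

Stack each dimension's contribution:
  +A: nom +34.500 → Σnom=34.500; wc +0.190/-0.313 → slack +0.190/-0.313; half-tol=0.252, Σhalf²=0.063252
  +B: nom +11.600 → Σnom=46.100; wc +0.260/-0.250 → slack +0.450/-0.563; half-tol=0.255, Σhalf²=0.128277
  -C: nom -39.450 → Σnom=6.650; wc +0.310/-0.280 → slack +0.760/-0.843; half-tol=0.295, Σhalf²=0.215302
  +D: nom +10.700 → Σnom=17.350; wc +0.500/-0.500 → slack +1.260/-1.343; half-tol=0.500, Σhalf²=0.465302
Nominal = 17.350. Worst-case = [17.350 - 1.343, 17.350 + 1.260] = [16.007, 18.610]. RSS = √0.465302 = 0.682.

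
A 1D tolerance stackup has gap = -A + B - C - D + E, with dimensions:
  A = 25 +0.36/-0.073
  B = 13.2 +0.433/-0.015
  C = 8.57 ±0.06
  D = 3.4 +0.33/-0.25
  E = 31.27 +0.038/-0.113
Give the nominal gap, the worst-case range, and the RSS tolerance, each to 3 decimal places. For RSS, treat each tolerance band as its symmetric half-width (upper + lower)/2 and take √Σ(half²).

Stack each dimension's contribution:
  -A: nom -25.000 → Σnom=-25.000; wc +0.073/-0.360 → slack +0.073/-0.360; half-tol=0.216, Σhalf²=0.046872
  +B: nom +13.200 → Σnom=-11.800; wc +0.433/-0.015 → slack +0.506/-0.375; half-tol=0.224, Σhalf²=0.097048
  -C: nom -8.570 → Σnom=-20.370; wc +0.060/-0.060 → slack +0.566/-0.435; half-tol=0.060, Σhalf²=0.100648
  -D: nom -3.400 → Σnom=-23.770; wc +0.250/-0.330 → slack +0.816/-0.765; half-tol=0.290, Σhalf²=0.184748
  +E: nom +31.270 → Σnom=7.500; wc +0.038/-0.113 → slack +0.854/-0.878; half-tol=0.075, Σhalf²=0.190449
Nominal = 7.500. Worst-case = [7.500 - 0.878, 7.500 + 0.854] = [6.622, 8.354]. RSS = √0.190449 = 0.436.

nominal=7.500 wc=[6.622,8.354] rss=0.436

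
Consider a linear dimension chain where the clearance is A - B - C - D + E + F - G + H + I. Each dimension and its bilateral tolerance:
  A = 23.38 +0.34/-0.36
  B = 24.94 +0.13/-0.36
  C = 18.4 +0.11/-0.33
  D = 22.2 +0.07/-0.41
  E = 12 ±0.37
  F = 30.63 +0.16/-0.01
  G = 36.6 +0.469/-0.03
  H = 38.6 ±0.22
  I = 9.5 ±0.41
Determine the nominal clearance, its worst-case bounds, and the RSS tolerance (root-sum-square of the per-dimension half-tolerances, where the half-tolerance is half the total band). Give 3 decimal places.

nominal=11.970 wc=[9.821,14.600] rss=0.843

Stack each dimension's contribution:
  +A: nom +23.380 → Σnom=23.380; wc +0.340/-0.360 → slack +0.340/-0.360; half-tol=0.350, Σhalf²=0.122500
  -B: nom -24.940 → Σnom=-1.560; wc +0.360/-0.130 → slack +0.700/-0.490; half-tol=0.245, Σhalf²=0.182525
  -C: nom -18.400 → Σnom=-19.960; wc +0.330/-0.110 → slack +1.030/-0.600; half-tol=0.220, Σhalf²=0.230925
  -D: nom -22.200 → Σnom=-42.160; wc +0.410/-0.070 → slack +1.440/-0.670; half-tol=0.240, Σhalf²=0.288525
  +E: nom +12.000 → Σnom=-30.160; wc +0.370/-0.370 → slack +1.810/-1.040; half-tol=0.370, Σhalf²=0.425425
  +F: nom +30.630 → Σnom=0.470; wc +0.160/-0.010 → slack +1.970/-1.050; half-tol=0.085, Σhalf²=0.432650
  -G: nom -36.600 → Σnom=-36.130; wc +0.030/-0.469 → slack +2.000/-1.519; half-tol=0.249, Σhalf²=0.494900
  +H: nom +38.600 → Σnom=2.470; wc +0.220/-0.220 → slack +2.220/-1.739; half-tol=0.220, Σhalf²=0.543300
  +I: nom +9.500 → Σnom=11.970; wc +0.410/-0.410 → slack +2.630/-2.149; half-tol=0.410, Σhalf²=0.711400
Nominal = 11.970. Worst-case = [11.970 - 2.149, 11.970 + 2.630] = [9.821, 14.600]. RSS = √0.711400 = 0.843.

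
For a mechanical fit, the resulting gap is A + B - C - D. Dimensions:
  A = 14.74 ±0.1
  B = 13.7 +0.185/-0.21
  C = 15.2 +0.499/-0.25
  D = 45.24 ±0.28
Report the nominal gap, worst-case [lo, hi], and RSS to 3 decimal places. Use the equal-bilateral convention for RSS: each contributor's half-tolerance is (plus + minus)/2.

nominal=-32.000 wc=[-33.089,-31.185] rss=0.517

Stack each dimension's contribution:
  +A: nom +14.740 → Σnom=14.740; wc +0.100/-0.100 → slack +0.100/-0.100; half-tol=0.100, Σhalf²=0.010000
  +B: nom +13.700 → Σnom=28.440; wc +0.185/-0.210 → slack +0.285/-0.310; half-tol=0.198, Σhalf²=0.049006
  -C: nom -15.200 → Σnom=13.240; wc +0.250/-0.499 → slack +0.535/-0.809; half-tol=0.374, Σhalf²=0.189256
  -D: nom -45.240 → Σnom=-32.000; wc +0.280/-0.280 → slack +0.815/-1.089; half-tol=0.280, Σhalf²=0.267657
Nominal = -32.000. Worst-case = [-32.000 - 1.089, -32.000 + 0.815] = [-33.089, -31.185]. RSS = √0.267657 = 0.517.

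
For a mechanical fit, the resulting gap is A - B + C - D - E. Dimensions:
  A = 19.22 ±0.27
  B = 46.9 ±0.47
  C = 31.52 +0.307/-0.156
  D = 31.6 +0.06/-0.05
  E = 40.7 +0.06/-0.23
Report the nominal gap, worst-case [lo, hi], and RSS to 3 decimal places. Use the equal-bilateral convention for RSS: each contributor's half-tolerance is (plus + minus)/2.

Stack each dimension's contribution:
  +A: nom +19.220 → Σnom=19.220; wc +0.270/-0.270 → slack +0.270/-0.270; half-tol=0.270, Σhalf²=0.072900
  -B: nom -46.900 → Σnom=-27.680; wc +0.470/-0.470 → slack +0.740/-0.740; half-tol=0.470, Σhalf²=0.293800
  +C: nom +31.520 → Σnom=3.840; wc +0.307/-0.156 → slack +1.047/-0.896; half-tol=0.231, Σhalf²=0.347392
  -D: nom -31.600 → Σnom=-27.760; wc +0.050/-0.060 → slack +1.097/-0.956; half-tol=0.055, Σhalf²=0.350417
  -E: nom -40.700 → Σnom=-68.460; wc +0.230/-0.060 → slack +1.327/-1.016; half-tol=0.145, Σhalf²=0.371442
Nominal = -68.460. Worst-case = [-68.460 - 1.016, -68.460 + 1.327] = [-69.476, -67.133]. RSS = √0.371442 = 0.609.

nominal=-68.460 wc=[-69.476,-67.133] rss=0.609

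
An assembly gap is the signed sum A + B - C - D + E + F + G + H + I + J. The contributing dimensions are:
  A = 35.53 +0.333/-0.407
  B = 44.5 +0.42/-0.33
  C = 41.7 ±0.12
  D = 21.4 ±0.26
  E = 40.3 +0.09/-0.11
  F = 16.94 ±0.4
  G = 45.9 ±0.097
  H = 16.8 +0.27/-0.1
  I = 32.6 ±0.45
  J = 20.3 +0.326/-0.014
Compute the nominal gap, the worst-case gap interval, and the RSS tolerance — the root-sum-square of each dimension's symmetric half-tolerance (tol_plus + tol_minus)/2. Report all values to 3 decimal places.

Stack each dimension's contribution:
  +A: nom +35.530 → Σnom=35.530; wc +0.333/-0.407 → slack +0.333/-0.407; half-tol=0.370, Σhalf²=0.136900
  +B: nom +44.500 → Σnom=80.030; wc +0.420/-0.330 → slack +0.753/-0.737; half-tol=0.375, Σhalf²=0.277525
  -C: nom -41.700 → Σnom=38.330; wc +0.120/-0.120 → slack +0.873/-0.857; half-tol=0.120, Σhalf²=0.291925
  -D: nom -21.400 → Σnom=16.930; wc +0.260/-0.260 → slack +1.133/-1.117; half-tol=0.260, Σhalf²=0.359525
  +E: nom +40.300 → Σnom=57.230; wc +0.090/-0.110 → slack +1.223/-1.227; half-tol=0.100, Σhalf²=0.369525
  +F: nom +16.940 → Σnom=74.170; wc +0.400/-0.400 → slack +1.623/-1.627; half-tol=0.400, Σhalf²=0.529525
  +G: nom +45.900 → Σnom=120.070; wc +0.097/-0.097 → slack +1.720/-1.724; half-tol=0.097, Σhalf²=0.538934
  +H: nom +16.800 → Σnom=136.870; wc +0.270/-0.100 → slack +1.990/-1.824; half-tol=0.185, Σhalf²=0.573159
  +I: nom +32.600 → Σnom=169.470; wc +0.450/-0.450 → slack +2.440/-2.274; half-tol=0.450, Σhalf²=0.775659
  +J: nom +20.300 → Σnom=189.770; wc +0.326/-0.014 → slack +2.766/-2.288; half-tol=0.170, Σhalf²=0.804559
Nominal = 189.770. Worst-case = [189.770 - 2.288, 189.770 + 2.766] = [187.482, 192.536]. RSS = √0.804559 = 0.897.

nominal=189.770 wc=[187.482,192.536] rss=0.897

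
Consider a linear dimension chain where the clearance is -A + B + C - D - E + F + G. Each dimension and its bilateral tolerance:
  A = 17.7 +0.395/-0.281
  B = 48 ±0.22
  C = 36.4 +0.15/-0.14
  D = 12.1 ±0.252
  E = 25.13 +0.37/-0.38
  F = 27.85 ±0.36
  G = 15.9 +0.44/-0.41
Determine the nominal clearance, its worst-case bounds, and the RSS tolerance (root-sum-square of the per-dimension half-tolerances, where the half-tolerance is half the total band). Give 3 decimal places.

nominal=73.220 wc=[71.073,75.303] rss=0.835

Stack each dimension's contribution:
  -A: nom -17.700 → Σnom=-17.700; wc +0.281/-0.395 → slack +0.281/-0.395; half-tol=0.338, Σhalf²=0.114244
  +B: nom +48.000 → Σnom=30.300; wc +0.220/-0.220 → slack +0.501/-0.615; half-tol=0.220, Σhalf²=0.162644
  +C: nom +36.400 → Σnom=66.700; wc +0.150/-0.140 → slack +0.651/-0.755; half-tol=0.145, Σhalf²=0.183669
  -D: nom -12.100 → Σnom=54.600; wc +0.252/-0.252 → slack +0.903/-1.007; half-tol=0.252, Σhalf²=0.247173
  -E: nom -25.130 → Σnom=29.470; wc +0.380/-0.370 → slack +1.283/-1.377; half-tol=0.375, Σhalf²=0.387798
  +F: nom +27.850 → Σnom=57.320; wc +0.360/-0.360 → slack +1.643/-1.737; half-tol=0.360, Σhalf²=0.517398
  +G: nom +15.900 → Σnom=73.220; wc +0.440/-0.410 → slack +2.083/-2.147; half-tol=0.425, Σhalf²=0.698023
Nominal = 73.220. Worst-case = [73.220 - 2.147, 73.220 + 2.083] = [71.073, 75.303]. RSS = √0.698023 = 0.835.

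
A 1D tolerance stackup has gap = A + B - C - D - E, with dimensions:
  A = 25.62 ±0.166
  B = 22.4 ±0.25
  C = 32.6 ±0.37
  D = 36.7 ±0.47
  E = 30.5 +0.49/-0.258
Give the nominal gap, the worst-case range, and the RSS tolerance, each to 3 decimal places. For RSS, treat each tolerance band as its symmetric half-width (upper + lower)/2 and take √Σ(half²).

nominal=-51.780 wc=[-53.526,-50.266] rss=0.767

Stack each dimension's contribution:
  +A: nom +25.620 → Σnom=25.620; wc +0.166/-0.166 → slack +0.166/-0.166; half-tol=0.166, Σhalf²=0.027556
  +B: nom +22.400 → Σnom=48.020; wc +0.250/-0.250 → slack +0.416/-0.416; half-tol=0.250, Σhalf²=0.090056
  -C: nom -32.600 → Σnom=15.420; wc +0.370/-0.370 → slack +0.786/-0.786; half-tol=0.370, Σhalf²=0.226956
  -D: nom -36.700 → Σnom=-21.280; wc +0.470/-0.470 → slack +1.256/-1.256; half-tol=0.470, Σhalf²=0.447856
  -E: nom -30.500 → Σnom=-51.780; wc +0.258/-0.490 → slack +1.514/-1.746; half-tol=0.374, Σhalf²=0.587732
Nominal = -51.780. Worst-case = [-51.780 - 1.746, -51.780 + 1.514] = [-53.526, -50.266]. RSS = √0.587732 = 0.767.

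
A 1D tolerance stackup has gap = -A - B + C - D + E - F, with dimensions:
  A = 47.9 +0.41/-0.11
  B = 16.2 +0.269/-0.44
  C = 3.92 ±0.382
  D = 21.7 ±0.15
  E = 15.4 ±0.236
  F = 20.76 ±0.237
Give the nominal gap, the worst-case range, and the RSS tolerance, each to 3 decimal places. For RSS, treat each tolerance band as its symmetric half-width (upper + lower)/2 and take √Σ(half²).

Stack each dimension's contribution:
  -A: nom -47.900 → Σnom=-47.900; wc +0.110/-0.410 → slack +0.110/-0.410; half-tol=0.260, Σhalf²=0.067600
  -B: nom -16.200 → Σnom=-64.100; wc +0.440/-0.269 → slack +0.550/-0.679; half-tol=0.355, Σhalf²=0.193270
  +C: nom +3.920 → Σnom=-60.180; wc +0.382/-0.382 → slack +0.932/-1.061; half-tol=0.382, Σhalf²=0.339194
  -D: nom -21.700 → Σnom=-81.880; wc +0.150/-0.150 → slack +1.082/-1.211; half-tol=0.150, Σhalf²=0.361694
  +E: nom +15.400 → Σnom=-66.480; wc +0.236/-0.236 → slack +1.318/-1.447; half-tol=0.236, Σhalf²=0.417390
  -F: nom -20.760 → Σnom=-87.240; wc +0.237/-0.237 → slack +1.555/-1.684; half-tol=0.237, Σhalf²=0.473559
Nominal = -87.240. Worst-case = [-87.240 - 1.684, -87.240 + 1.555] = [-88.924, -85.685]. RSS = √0.473559 = 0.688.

nominal=-87.240 wc=[-88.924,-85.685] rss=0.688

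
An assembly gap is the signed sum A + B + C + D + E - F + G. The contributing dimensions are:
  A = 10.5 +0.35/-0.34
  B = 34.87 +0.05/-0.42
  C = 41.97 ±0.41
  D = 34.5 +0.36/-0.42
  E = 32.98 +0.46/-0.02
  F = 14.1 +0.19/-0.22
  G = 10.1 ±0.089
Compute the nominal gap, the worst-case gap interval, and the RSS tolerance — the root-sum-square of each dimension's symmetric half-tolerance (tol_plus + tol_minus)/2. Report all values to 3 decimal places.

Stack each dimension's contribution:
  +A: nom +10.500 → Σnom=10.500; wc +0.350/-0.340 → slack +0.350/-0.340; half-tol=0.345, Σhalf²=0.119025
  +B: nom +34.870 → Σnom=45.370; wc +0.050/-0.420 → slack +0.400/-0.760; half-tol=0.235, Σhalf²=0.174250
  +C: nom +41.970 → Σnom=87.340; wc +0.410/-0.410 → slack +0.810/-1.170; half-tol=0.410, Σhalf²=0.342350
  +D: nom +34.500 → Σnom=121.840; wc +0.360/-0.420 → slack +1.170/-1.590; half-tol=0.390, Σhalf²=0.494450
  +E: nom +32.980 → Σnom=154.820; wc +0.460/-0.020 → slack +1.630/-1.610; half-tol=0.240, Σhalf²=0.552050
  -F: nom -14.100 → Σnom=140.720; wc +0.220/-0.190 → slack +1.850/-1.800; half-tol=0.205, Σhalf²=0.594075
  +G: nom +10.100 → Σnom=150.820; wc +0.089/-0.089 → slack +1.939/-1.889; half-tol=0.089, Σhalf²=0.601996
Nominal = 150.820. Worst-case = [150.820 - 1.889, 150.820 + 1.939] = [148.931, 152.759]. RSS = √0.601996 = 0.776.

nominal=150.820 wc=[148.931,152.759] rss=0.776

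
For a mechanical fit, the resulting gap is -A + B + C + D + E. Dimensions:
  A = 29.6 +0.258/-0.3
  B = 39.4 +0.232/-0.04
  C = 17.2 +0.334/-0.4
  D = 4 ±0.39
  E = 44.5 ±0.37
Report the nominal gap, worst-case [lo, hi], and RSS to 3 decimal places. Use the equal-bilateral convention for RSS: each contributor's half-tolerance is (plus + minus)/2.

Stack each dimension's contribution:
  -A: nom -29.600 → Σnom=-29.600; wc +0.300/-0.258 → slack +0.300/-0.258; half-tol=0.279, Σhalf²=0.077841
  +B: nom +39.400 → Σnom=9.800; wc +0.232/-0.040 → slack +0.532/-0.298; half-tol=0.136, Σhalf²=0.096337
  +C: nom +17.200 → Σnom=27.000; wc +0.334/-0.400 → slack +0.866/-0.698; half-tol=0.367, Σhalf²=0.231026
  +D: nom +4.000 → Σnom=31.000; wc +0.390/-0.390 → slack +1.256/-1.088; half-tol=0.390, Σhalf²=0.383126
  +E: nom +44.500 → Σnom=75.500; wc +0.370/-0.370 → slack +1.626/-1.458; half-tol=0.370, Σhalf²=0.520026
Nominal = 75.500. Worst-case = [75.500 - 1.458, 75.500 + 1.626] = [74.042, 77.126]. RSS = √0.520026 = 0.721.

nominal=75.500 wc=[74.042,77.126] rss=0.721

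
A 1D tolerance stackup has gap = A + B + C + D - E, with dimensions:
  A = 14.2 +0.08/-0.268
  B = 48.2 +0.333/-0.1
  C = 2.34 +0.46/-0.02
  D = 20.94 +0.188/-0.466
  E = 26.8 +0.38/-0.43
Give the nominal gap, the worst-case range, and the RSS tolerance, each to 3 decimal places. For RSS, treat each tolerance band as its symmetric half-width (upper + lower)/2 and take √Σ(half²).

Stack each dimension's contribution:
  +A: nom +14.200 → Σnom=14.200; wc +0.080/-0.268 → slack +0.080/-0.268; half-tol=0.174, Σhalf²=0.030276
  +B: nom +48.200 → Σnom=62.400; wc +0.333/-0.100 → slack +0.413/-0.368; half-tol=0.217, Σhalf²=0.077148
  +C: nom +2.340 → Σnom=64.740; wc +0.460/-0.020 → slack +0.873/-0.388; half-tol=0.240, Σhalf²=0.134748
  +D: nom +20.940 → Σnom=85.680; wc +0.188/-0.466 → slack +1.061/-0.854; half-tol=0.327, Σhalf²=0.241677
  -E: nom -26.800 → Σnom=58.880; wc +0.430/-0.380 → slack +1.491/-1.234; half-tol=0.405, Σhalf²=0.405702
Nominal = 58.880. Worst-case = [58.880 - 1.234, 58.880 + 1.491] = [57.646, 60.371]. RSS = √0.405702 = 0.637.

nominal=58.880 wc=[57.646,60.371] rss=0.637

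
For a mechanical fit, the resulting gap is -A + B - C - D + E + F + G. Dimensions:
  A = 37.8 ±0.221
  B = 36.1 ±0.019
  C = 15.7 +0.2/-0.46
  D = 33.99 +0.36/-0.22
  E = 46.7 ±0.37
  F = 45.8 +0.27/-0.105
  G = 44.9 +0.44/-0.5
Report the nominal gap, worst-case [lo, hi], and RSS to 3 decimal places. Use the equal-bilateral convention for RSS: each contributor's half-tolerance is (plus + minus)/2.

nominal=86.010 wc=[84.235,88.010] rss=0.797

Stack each dimension's contribution:
  -A: nom -37.800 → Σnom=-37.800; wc +0.221/-0.221 → slack +0.221/-0.221; half-tol=0.221, Σhalf²=0.048841
  +B: nom +36.100 → Σnom=-1.700; wc +0.019/-0.019 → slack +0.240/-0.240; half-tol=0.019, Σhalf²=0.049202
  -C: nom -15.700 → Σnom=-17.400; wc +0.460/-0.200 → slack +0.700/-0.440; half-tol=0.330, Σhalf²=0.158102
  -D: nom -33.990 → Σnom=-51.390; wc +0.220/-0.360 → slack +0.920/-0.800; half-tol=0.290, Σhalf²=0.242202
  +E: nom +46.700 → Σnom=-4.690; wc +0.370/-0.370 → slack +1.290/-1.170; half-tol=0.370, Σhalf²=0.379102
  +F: nom +45.800 → Σnom=41.110; wc +0.270/-0.105 → slack +1.560/-1.275; half-tol=0.188, Σhalf²=0.414258
  +G: nom +44.900 → Σnom=86.010; wc +0.440/-0.500 → slack +2.000/-1.775; half-tol=0.470, Σhalf²=0.635158
Nominal = 86.010. Worst-case = [86.010 - 1.775, 86.010 + 2.000] = [84.235, 88.010]. RSS = √0.635158 = 0.797.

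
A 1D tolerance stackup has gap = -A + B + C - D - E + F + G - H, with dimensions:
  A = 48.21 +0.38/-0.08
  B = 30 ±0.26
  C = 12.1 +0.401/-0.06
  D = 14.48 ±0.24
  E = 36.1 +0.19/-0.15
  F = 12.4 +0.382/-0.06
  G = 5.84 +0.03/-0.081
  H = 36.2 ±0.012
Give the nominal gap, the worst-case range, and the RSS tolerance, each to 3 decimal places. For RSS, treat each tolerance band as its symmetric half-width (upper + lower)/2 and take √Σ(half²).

Stack each dimension's contribution:
  -A: nom -48.210 → Σnom=-48.210; wc +0.080/-0.380 → slack +0.080/-0.380; half-tol=0.230, Σhalf²=0.052900
  +B: nom +30.000 → Σnom=-18.210; wc +0.260/-0.260 → slack +0.340/-0.640; half-tol=0.260, Σhalf²=0.120500
  +C: nom +12.100 → Σnom=-6.110; wc +0.401/-0.060 → slack +0.741/-0.700; half-tol=0.231, Σhalf²=0.173630
  -D: nom -14.480 → Σnom=-20.590; wc +0.240/-0.240 → slack +0.981/-0.940; half-tol=0.240, Σhalf²=0.231230
  -E: nom -36.100 → Σnom=-56.690; wc +0.150/-0.190 → slack +1.131/-1.130; half-tol=0.170, Σhalf²=0.260130
  +F: nom +12.400 → Σnom=-44.290; wc +0.382/-0.060 → slack +1.513/-1.190; half-tol=0.221, Σhalf²=0.308971
  +G: nom +5.840 → Σnom=-38.450; wc +0.030/-0.081 → slack +1.543/-1.271; half-tol=0.056, Σhalf²=0.312052
  -H: nom -36.200 → Σnom=-74.650; wc +0.012/-0.012 → slack +1.555/-1.283; half-tol=0.012, Σhalf²=0.312196
Nominal = -74.650. Worst-case = [-74.650 - 1.283, -74.650 + 1.555] = [-75.933, -73.095]. RSS = √0.312196 = 0.559.

nominal=-74.650 wc=[-75.933,-73.095] rss=0.559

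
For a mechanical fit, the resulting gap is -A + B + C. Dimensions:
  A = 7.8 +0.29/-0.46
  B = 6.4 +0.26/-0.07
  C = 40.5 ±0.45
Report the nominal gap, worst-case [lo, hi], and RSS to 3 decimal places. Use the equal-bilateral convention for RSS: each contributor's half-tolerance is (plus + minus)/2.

Stack each dimension's contribution:
  -A: nom -7.800 → Σnom=-7.800; wc +0.460/-0.290 → slack +0.460/-0.290; half-tol=0.375, Σhalf²=0.140625
  +B: nom +6.400 → Σnom=-1.400; wc +0.260/-0.070 → slack +0.720/-0.360; half-tol=0.165, Σhalf²=0.167850
  +C: nom +40.500 → Σnom=39.100; wc +0.450/-0.450 → slack +1.170/-0.810; half-tol=0.450, Σhalf²=0.370350
Nominal = 39.100. Worst-case = [39.100 - 0.810, 39.100 + 1.170] = [38.290, 40.270]. RSS = √0.370350 = 0.609.

nominal=39.100 wc=[38.290,40.270] rss=0.609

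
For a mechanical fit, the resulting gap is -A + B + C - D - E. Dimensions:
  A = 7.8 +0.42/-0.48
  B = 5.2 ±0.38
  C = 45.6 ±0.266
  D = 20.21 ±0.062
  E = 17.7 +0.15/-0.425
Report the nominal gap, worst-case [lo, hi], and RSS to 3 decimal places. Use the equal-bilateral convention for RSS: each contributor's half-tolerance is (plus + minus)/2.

nominal=5.090 wc=[3.812,6.703] rss=0.710

Stack each dimension's contribution:
  -A: nom -7.800 → Σnom=-7.800; wc +0.480/-0.420 → slack +0.480/-0.420; half-tol=0.450, Σhalf²=0.202500
  +B: nom +5.200 → Σnom=-2.600; wc +0.380/-0.380 → slack +0.860/-0.800; half-tol=0.380, Σhalf²=0.346900
  +C: nom +45.600 → Σnom=43.000; wc +0.266/-0.266 → slack +1.126/-1.066; half-tol=0.266, Σhalf²=0.417656
  -D: nom -20.210 → Σnom=22.790; wc +0.062/-0.062 → slack +1.188/-1.128; half-tol=0.062, Σhalf²=0.421500
  -E: nom -17.700 → Σnom=5.090; wc +0.425/-0.150 → slack +1.613/-1.278; half-tol=0.287, Σhalf²=0.504156
Nominal = 5.090. Worst-case = [5.090 - 1.278, 5.090 + 1.613] = [3.812, 6.703]. RSS = √0.504156 = 0.710.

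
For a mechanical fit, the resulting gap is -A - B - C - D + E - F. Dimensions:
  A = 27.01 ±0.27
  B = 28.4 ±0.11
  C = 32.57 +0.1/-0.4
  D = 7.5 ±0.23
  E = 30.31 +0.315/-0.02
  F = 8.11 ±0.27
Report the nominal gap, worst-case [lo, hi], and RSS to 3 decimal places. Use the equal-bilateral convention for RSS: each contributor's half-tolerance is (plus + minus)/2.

nominal=-73.280 wc=[-74.280,-71.685] rss=0.549

Stack each dimension's contribution:
  -A: nom -27.010 → Σnom=-27.010; wc +0.270/-0.270 → slack +0.270/-0.270; half-tol=0.270, Σhalf²=0.072900
  -B: nom -28.400 → Σnom=-55.410; wc +0.110/-0.110 → slack +0.380/-0.380; half-tol=0.110, Σhalf²=0.085000
  -C: nom -32.570 → Σnom=-87.980; wc +0.400/-0.100 → slack +0.780/-0.480; half-tol=0.250, Σhalf²=0.147500
  -D: nom -7.500 → Σnom=-95.480; wc +0.230/-0.230 → slack +1.010/-0.710; half-tol=0.230, Σhalf²=0.200400
  +E: nom +30.310 → Σnom=-65.170; wc +0.315/-0.020 → slack +1.325/-0.730; half-tol=0.168, Σhalf²=0.228456
  -F: nom -8.110 → Σnom=-73.280; wc +0.270/-0.270 → slack +1.595/-1.000; half-tol=0.270, Σhalf²=0.301356
Nominal = -73.280. Worst-case = [-73.280 - 1.000, -73.280 + 1.595] = [-74.280, -71.685]. RSS = √0.301356 = 0.549.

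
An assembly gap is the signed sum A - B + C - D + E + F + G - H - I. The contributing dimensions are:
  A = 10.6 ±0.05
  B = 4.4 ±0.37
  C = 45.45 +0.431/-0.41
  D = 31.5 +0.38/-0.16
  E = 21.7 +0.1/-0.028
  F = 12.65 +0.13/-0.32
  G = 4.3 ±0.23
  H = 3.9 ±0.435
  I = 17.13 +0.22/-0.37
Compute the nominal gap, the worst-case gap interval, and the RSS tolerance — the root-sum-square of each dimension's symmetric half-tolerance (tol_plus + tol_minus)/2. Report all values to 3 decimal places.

Stack each dimension's contribution:
  +A: nom +10.600 → Σnom=10.600; wc +0.050/-0.050 → slack +0.050/-0.050; half-tol=0.050, Σhalf²=0.002500
  -B: nom -4.400 → Σnom=6.200; wc +0.370/-0.370 → slack +0.420/-0.420; half-tol=0.370, Σhalf²=0.139400
  +C: nom +45.450 → Σnom=51.650; wc +0.431/-0.410 → slack +0.851/-0.830; half-tol=0.420, Σhalf²=0.316220
  -D: nom -31.500 → Σnom=20.150; wc +0.160/-0.380 → slack +1.011/-1.210; half-tol=0.270, Σhalf²=0.389120
  +E: nom +21.700 → Σnom=41.850; wc +0.100/-0.028 → slack +1.111/-1.238; half-tol=0.064, Σhalf²=0.393216
  +F: nom +12.650 → Σnom=54.500; wc +0.130/-0.320 → slack +1.241/-1.558; half-tol=0.225, Σhalf²=0.443841
  +G: nom +4.300 → Σnom=58.800; wc +0.230/-0.230 → slack +1.471/-1.788; half-tol=0.230, Σhalf²=0.496741
  -H: nom -3.900 → Σnom=54.900; wc +0.435/-0.435 → slack +1.906/-2.223; half-tol=0.435, Σhalf²=0.685966
  -I: nom -17.130 → Σnom=37.770; wc +0.370/-0.220 → slack +2.276/-2.443; half-tol=0.295, Σhalf²=0.772991
Nominal = 37.770. Worst-case = [37.770 - 2.443, 37.770 + 2.276] = [35.327, 40.046]. RSS = √0.772991 = 0.879.

nominal=37.770 wc=[35.327,40.046] rss=0.879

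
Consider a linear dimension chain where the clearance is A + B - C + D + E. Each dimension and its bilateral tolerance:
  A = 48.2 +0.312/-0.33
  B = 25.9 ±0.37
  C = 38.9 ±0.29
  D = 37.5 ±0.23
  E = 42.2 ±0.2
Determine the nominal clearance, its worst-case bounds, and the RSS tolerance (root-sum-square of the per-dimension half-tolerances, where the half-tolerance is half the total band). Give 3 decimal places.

Stack each dimension's contribution:
  +A: nom +48.200 → Σnom=48.200; wc +0.312/-0.330 → slack +0.312/-0.330; half-tol=0.321, Σhalf²=0.103041
  +B: nom +25.900 → Σnom=74.100; wc +0.370/-0.370 → slack +0.682/-0.700; half-tol=0.370, Σhalf²=0.239941
  -C: nom -38.900 → Σnom=35.200; wc +0.290/-0.290 → slack +0.972/-0.990; half-tol=0.290, Σhalf²=0.324041
  +D: nom +37.500 → Σnom=72.700; wc +0.230/-0.230 → slack +1.202/-1.220; half-tol=0.230, Σhalf²=0.376941
  +E: nom +42.200 → Σnom=114.900; wc +0.200/-0.200 → slack +1.402/-1.420; half-tol=0.200, Σhalf²=0.416941
Nominal = 114.900. Worst-case = [114.900 - 1.420, 114.900 + 1.402] = [113.480, 116.302]. RSS = √0.416941 = 0.646.

nominal=114.900 wc=[113.480,116.302] rss=0.646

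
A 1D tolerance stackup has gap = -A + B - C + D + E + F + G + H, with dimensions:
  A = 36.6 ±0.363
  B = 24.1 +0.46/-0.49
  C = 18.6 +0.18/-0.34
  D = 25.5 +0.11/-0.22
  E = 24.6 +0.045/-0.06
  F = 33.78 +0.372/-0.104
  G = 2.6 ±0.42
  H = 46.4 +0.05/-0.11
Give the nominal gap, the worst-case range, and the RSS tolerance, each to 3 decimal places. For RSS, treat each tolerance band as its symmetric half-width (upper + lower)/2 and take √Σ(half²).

nominal=101.780 wc=[99.833,103.940] rss=0.833

Stack each dimension's contribution:
  -A: nom -36.600 → Σnom=-36.600; wc +0.363/-0.363 → slack +0.363/-0.363; half-tol=0.363, Σhalf²=0.131769
  +B: nom +24.100 → Σnom=-12.500; wc +0.460/-0.490 → slack +0.823/-0.853; half-tol=0.475, Σhalf²=0.357394
  -C: nom -18.600 → Σnom=-31.100; wc +0.340/-0.180 → slack +1.163/-1.033; half-tol=0.260, Σhalf²=0.424994
  +D: nom +25.500 → Σnom=-5.600; wc +0.110/-0.220 → slack +1.273/-1.253; half-tol=0.165, Σhalf²=0.452219
  +E: nom +24.600 → Σnom=19.000; wc +0.045/-0.060 → slack +1.318/-1.313; half-tol=0.052, Σhalf²=0.454975
  +F: nom +33.780 → Σnom=52.780; wc +0.372/-0.104 → slack +1.690/-1.417; half-tol=0.238, Σhalf²=0.511619
  +G: nom +2.600 → Σnom=55.380; wc +0.420/-0.420 → slack +2.110/-1.837; half-tol=0.420, Σhalf²=0.688019
  +H: nom +46.400 → Σnom=101.780; wc +0.050/-0.110 → slack +2.160/-1.947; half-tol=0.080, Σhalf²=0.694419
Nominal = 101.780. Worst-case = [101.780 - 1.947, 101.780 + 2.160] = [99.833, 103.940]. RSS = √0.694419 = 0.833.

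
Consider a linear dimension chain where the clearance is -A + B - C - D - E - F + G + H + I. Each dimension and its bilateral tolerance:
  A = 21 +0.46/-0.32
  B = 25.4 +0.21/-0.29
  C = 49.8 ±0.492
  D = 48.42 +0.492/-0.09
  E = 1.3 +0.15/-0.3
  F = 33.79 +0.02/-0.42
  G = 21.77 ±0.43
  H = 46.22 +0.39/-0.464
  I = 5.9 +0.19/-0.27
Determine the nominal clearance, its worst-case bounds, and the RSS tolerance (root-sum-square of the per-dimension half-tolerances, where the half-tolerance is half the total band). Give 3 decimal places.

nominal=-55.020 wc=[-58.088,-52.178] rss=1.030

Stack each dimension's contribution:
  -A: nom -21.000 → Σnom=-21.000; wc +0.320/-0.460 → slack +0.320/-0.460; half-tol=0.390, Σhalf²=0.152100
  +B: nom +25.400 → Σnom=4.400; wc +0.210/-0.290 → slack +0.530/-0.750; half-tol=0.250, Σhalf²=0.214600
  -C: nom -49.800 → Σnom=-45.400; wc +0.492/-0.492 → slack +1.022/-1.242; half-tol=0.492, Σhalf²=0.456664
  -D: nom -48.420 → Σnom=-93.820; wc +0.090/-0.492 → slack +1.112/-1.734; half-tol=0.291, Σhalf²=0.541345
  -E: nom -1.300 → Σnom=-95.120; wc +0.300/-0.150 → slack +1.412/-1.884; half-tol=0.225, Σhalf²=0.591970
  -F: nom -33.790 → Σnom=-128.910; wc +0.420/-0.020 → slack +1.832/-1.904; half-tol=0.220, Σhalf²=0.640370
  +G: nom +21.770 → Σnom=-107.140; wc +0.430/-0.430 → slack +2.262/-2.334; half-tol=0.430, Σhalf²=0.825270
  +H: nom +46.220 → Σnom=-60.920; wc +0.390/-0.464 → slack +2.652/-2.798; half-tol=0.427, Σhalf²=1.007599
  +I: nom +5.900 → Σnom=-55.020; wc +0.190/-0.270 → slack +2.842/-3.068; half-tol=0.230, Σhalf²=1.060499
Nominal = -55.020. Worst-case = [-55.020 - 3.068, -55.020 + 2.842] = [-58.088, -52.178]. RSS = √1.060499 = 1.030.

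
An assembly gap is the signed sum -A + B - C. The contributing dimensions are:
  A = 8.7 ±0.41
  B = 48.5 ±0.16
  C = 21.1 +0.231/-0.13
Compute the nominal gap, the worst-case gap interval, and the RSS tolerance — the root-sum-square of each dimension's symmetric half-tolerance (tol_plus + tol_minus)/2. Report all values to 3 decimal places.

nominal=18.700 wc=[17.899,19.400] rss=0.476

Stack each dimension's contribution:
  -A: nom -8.700 → Σnom=-8.700; wc +0.410/-0.410 → slack +0.410/-0.410; half-tol=0.410, Σhalf²=0.168100
  +B: nom +48.500 → Σnom=39.800; wc +0.160/-0.160 → slack +0.570/-0.570; half-tol=0.160, Σhalf²=0.193700
  -C: nom -21.100 → Σnom=18.700; wc +0.130/-0.231 → slack +0.700/-0.801; half-tol=0.180, Σhalf²=0.226280
Nominal = 18.700. Worst-case = [18.700 - 0.801, 18.700 + 0.700] = [17.899, 19.400]. RSS = √0.226280 = 0.476.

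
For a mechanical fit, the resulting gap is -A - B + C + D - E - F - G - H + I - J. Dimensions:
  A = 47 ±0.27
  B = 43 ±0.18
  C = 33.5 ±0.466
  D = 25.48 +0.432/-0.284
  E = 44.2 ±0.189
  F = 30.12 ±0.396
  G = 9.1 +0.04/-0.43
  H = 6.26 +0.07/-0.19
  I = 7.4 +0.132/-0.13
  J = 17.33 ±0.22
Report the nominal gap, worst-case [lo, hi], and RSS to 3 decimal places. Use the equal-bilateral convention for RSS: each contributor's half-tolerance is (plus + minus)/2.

nominal=-130.630 wc=[-132.875,-127.725] rss=0.884

Stack each dimension's contribution:
  -A: nom -47.000 → Σnom=-47.000; wc +0.270/-0.270 → slack +0.270/-0.270; half-tol=0.270, Σhalf²=0.072900
  -B: nom -43.000 → Σnom=-90.000; wc +0.180/-0.180 → slack +0.450/-0.450; half-tol=0.180, Σhalf²=0.105300
  +C: nom +33.500 → Σnom=-56.500; wc +0.466/-0.466 → slack +0.916/-0.916; half-tol=0.466, Σhalf²=0.322456
  +D: nom +25.480 → Σnom=-31.020; wc +0.432/-0.284 → slack +1.348/-1.200; half-tol=0.358, Σhalf²=0.450620
  -E: nom -44.200 → Σnom=-75.220; wc +0.189/-0.189 → slack +1.537/-1.389; half-tol=0.189, Σhalf²=0.486341
  -F: nom -30.120 → Σnom=-105.340; wc +0.396/-0.396 → slack +1.933/-1.785; half-tol=0.396, Σhalf²=0.643157
  -G: nom -9.100 → Σnom=-114.440; wc +0.430/-0.040 → slack +2.363/-1.825; half-tol=0.235, Σhalf²=0.698382
  -H: nom -6.260 → Σnom=-120.700; wc +0.190/-0.070 → slack +2.553/-1.895; half-tol=0.130, Σhalf²=0.715282
  +I: nom +7.400 → Σnom=-113.300; wc +0.132/-0.130 → slack +2.685/-2.025; half-tol=0.131, Σhalf²=0.732443
  -J: nom -17.330 → Σnom=-130.630; wc +0.220/-0.220 → slack +2.905/-2.245; half-tol=0.220, Σhalf²=0.780843
Nominal = -130.630. Worst-case = [-130.630 - 2.245, -130.630 + 2.905] = [-132.875, -127.725]. RSS = √0.780843 = 0.884.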